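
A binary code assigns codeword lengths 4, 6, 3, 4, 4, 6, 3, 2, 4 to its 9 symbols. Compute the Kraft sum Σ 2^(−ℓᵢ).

With common denominator 2^6 = 64: Σ 2^(−ℓᵢ) = 4/64 + 1/64 + 8/64 + 4/64 + 4/64 + 1/64 + 8/64 + 16/64 + 4/64 = 50/64 = 0.78125.

0.78125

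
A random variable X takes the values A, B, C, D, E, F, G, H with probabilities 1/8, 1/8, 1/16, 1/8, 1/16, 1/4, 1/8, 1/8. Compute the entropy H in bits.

2.875 bits

Each probability is a power of 1/2, so log₂(1/p) is an integer.
H = Σ p·log₂(1/p) = 1/8·3 + 1/8·3 + 1/16·4 + 1/8·3 + 1/16·4 + 1/4·2 + 1/8·3 + 1/8·3 = 2.875 bits.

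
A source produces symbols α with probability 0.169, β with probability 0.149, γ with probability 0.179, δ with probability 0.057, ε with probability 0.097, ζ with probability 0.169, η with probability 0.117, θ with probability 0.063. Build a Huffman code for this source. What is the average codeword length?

2.941 bits/symbol

Repeatedly combine the two least-probable nodes; the expected code length is the sum of the merged weights.
merge 57/1000 + 63/1000 → 3/25
merge 97/1000 + 117/1000 → 107/500
merge 3/25 + 149/1000 → 269/1000
merge 169/1000 + 169/1000 → 169/500
merge 179/1000 + 107/500 → 393/1000
merge 269/1000 + 169/500 → 607/1000
merge 393/1000 + 607/1000 → 1
L = 3/25 + 107/500 + 269/1000 + 169/500 + 393/1000 + 607/1000 + 1 = 2941/1000 = 2.941 bits/symbol.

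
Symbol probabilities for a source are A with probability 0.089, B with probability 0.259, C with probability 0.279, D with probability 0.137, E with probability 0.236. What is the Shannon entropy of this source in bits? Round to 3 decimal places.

H = −Σ pᵢ log₂ pᵢ.
−0.089·log₂(0.089) = 0.3106
−0.259·log₂(0.259) = 0.5048
−0.279·log₂(0.279) = 0.5138
−0.137·log₂(0.137) = 0.3929
−0.236·log₂(0.236) = 0.4916
Sum ≈ 2.2137 → 2.214 bits.

2.214 bits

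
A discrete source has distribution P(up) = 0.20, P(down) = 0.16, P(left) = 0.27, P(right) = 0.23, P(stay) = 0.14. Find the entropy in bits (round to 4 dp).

2.2822 bits

H = −Σ pᵢ log₂ pᵢ.
−0.20·log₂(0.20) = 0.4644
−0.16·log₂(0.16) = 0.4230
−0.27·log₂(0.27) = 0.5100
−0.23·log₂(0.23) = 0.4877
−0.14·log₂(0.14) = 0.3971
Sum ≈ 2.2822 → 2.2822 bits.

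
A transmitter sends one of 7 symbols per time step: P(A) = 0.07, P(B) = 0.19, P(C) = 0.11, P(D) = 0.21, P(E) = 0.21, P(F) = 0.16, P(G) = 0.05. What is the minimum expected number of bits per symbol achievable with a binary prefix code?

Repeatedly combine the two least-probable nodes; the expected code length is the sum of the merged weights.
merge 1/20 + 7/100 → 3/25
merge 11/100 + 3/25 → 23/100
merge 4/25 + 19/100 → 7/20
merge 21/100 + 21/100 → 21/50
merge 23/100 + 7/20 → 29/50
merge 21/50 + 29/50 → 1
L = 3/25 + 23/100 + 7/20 + 21/50 + 29/50 + 1 = 27/10 = 2.7 bits/symbol.

2.7 bits/symbol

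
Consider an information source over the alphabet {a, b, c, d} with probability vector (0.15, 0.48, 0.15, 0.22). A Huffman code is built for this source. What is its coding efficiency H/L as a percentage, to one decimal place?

99.4%

Entropy H = −Σ p log₂ p ≈ 1.8099 bits.
Huffman merges: 3/20+3/20→3/10; 11/50+3/10→13/25; 12/25+13/25→1. L = 91/50 ≈ 1.8200.
Efficiency = H/L = 1.8099/1.8200 = 99.4%.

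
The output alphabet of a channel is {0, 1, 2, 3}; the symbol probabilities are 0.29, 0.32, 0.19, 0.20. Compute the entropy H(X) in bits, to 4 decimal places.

H = −Σ pᵢ log₂ pᵢ.
−0.29·log₂(0.29) = 0.5179
−0.32·log₂(0.32) = 0.5260
−0.19·log₂(0.19) = 0.4552
−0.20·log₂(0.20) = 0.4644
Sum ≈ 1.9635 → 1.9635 bits.

1.9635 bits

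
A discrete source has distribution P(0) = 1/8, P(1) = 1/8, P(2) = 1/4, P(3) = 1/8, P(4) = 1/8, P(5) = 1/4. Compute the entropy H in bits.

Each probability is a power of 1/2, so log₂(1/p) is an integer.
H = Σ p·log₂(1/p) = 1/8·3 + 1/8·3 + 1/4·2 + 1/8·3 + 1/8·3 + 1/4·2 = 2.5 bits.

2.5 bits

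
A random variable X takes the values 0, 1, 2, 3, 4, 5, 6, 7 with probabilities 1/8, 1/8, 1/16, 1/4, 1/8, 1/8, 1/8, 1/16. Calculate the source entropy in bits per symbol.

Each probability is a power of 1/2, so log₂(1/p) is an integer.
H = Σ p·log₂(1/p) = 1/8·3 + 1/8·3 + 1/16·4 + 1/4·2 + 1/8·3 + 1/8·3 + 1/8·3 + 1/16·4 = 2.875 bits.

2.875 bits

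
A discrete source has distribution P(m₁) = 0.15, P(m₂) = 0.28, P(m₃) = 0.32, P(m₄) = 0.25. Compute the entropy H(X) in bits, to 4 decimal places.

1.9508 bits

H = −Σ pᵢ log₂ pᵢ.
−0.15·log₂(0.15) = 0.4105
−0.28·log₂(0.28) = 0.5142
−0.32·log₂(0.32) = 0.5260
−0.25·log₂(0.25) = 0.5000
Sum ≈ 1.9508 → 1.9508 bits.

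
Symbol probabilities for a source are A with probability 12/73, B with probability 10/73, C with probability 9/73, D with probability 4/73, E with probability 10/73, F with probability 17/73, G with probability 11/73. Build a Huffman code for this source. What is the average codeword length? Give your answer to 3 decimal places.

Repeatedly combine the two least-probable nodes; the expected code length is the sum of the merged weights.
merge 4/73 + 9/73 → 13/73
merge 10/73 + 10/73 → 20/73
merge 11/73 + 12/73 → 23/73
merge 13/73 + 17/73 → 30/73
merge 20/73 + 23/73 → 43/73
merge 30/73 + 43/73 → 1
L = 13/73 + 20/73 + 23/73 + 30/73 + 43/73 + 1 = 202/73 ≈ 2.767 bits/symbol.

2.767 bits/symbol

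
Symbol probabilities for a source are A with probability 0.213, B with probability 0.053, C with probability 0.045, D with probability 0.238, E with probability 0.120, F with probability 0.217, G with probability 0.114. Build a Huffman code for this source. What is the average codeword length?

Repeatedly combine the two least-probable nodes; the expected code length is the sum of the merged weights.
merge 9/200 + 53/1000 → 49/500
merge 49/500 + 57/500 → 53/250
merge 3/25 + 53/250 → 83/250
merge 213/1000 + 217/1000 → 43/100
merge 119/500 + 83/250 → 57/100
merge 43/100 + 57/100 → 1
L = 49/500 + 53/250 + 83/250 + 43/100 + 57/100 + 1 = 1321/500 = 2.642 bits/symbol.

2.642 bits/symbol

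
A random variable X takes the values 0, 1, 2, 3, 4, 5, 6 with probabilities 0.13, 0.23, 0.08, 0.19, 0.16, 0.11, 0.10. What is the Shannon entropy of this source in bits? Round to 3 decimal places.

H = −Σ pᵢ log₂ pᵢ.
−0.13·log₂(0.13) = 0.3826
−0.23·log₂(0.23) = 0.4877
−0.08·log₂(0.08) = 0.2915
−0.19·log₂(0.19) = 0.4552
−0.16·log₂(0.16) = 0.4230
−0.11·log₂(0.11) = 0.3503
−0.10·log₂(0.10) = 0.3322
Sum ≈ 2.7225 → 2.723 bits.

2.723 bits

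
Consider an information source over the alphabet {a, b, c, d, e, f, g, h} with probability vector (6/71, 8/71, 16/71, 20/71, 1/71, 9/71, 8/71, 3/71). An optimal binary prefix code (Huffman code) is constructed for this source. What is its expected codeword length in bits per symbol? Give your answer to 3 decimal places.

2.690 bits/symbol

Repeatedly combine the two least-probable nodes; the expected code length is the sum of the merged weights.
merge 1/71 + 3/71 → 4/71
merge 4/71 + 6/71 → 10/71
merge 8/71 + 8/71 → 16/71
merge 9/71 + 10/71 → 19/71
merge 16/71 + 16/71 → 32/71
merge 19/71 + 20/71 → 39/71
merge 32/71 + 39/71 → 1
L = 4/71 + 10/71 + 16/71 + 19/71 + 32/71 + 39/71 + 1 = 191/71 ≈ 2.690 bits/symbol.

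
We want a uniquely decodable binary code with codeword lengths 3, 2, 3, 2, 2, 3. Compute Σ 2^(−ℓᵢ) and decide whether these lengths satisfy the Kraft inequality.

With common denominator 2^3 = 8: Σ 2^(−ℓᵢ) = 1/8 + 2/8 + 1/8 + 2/8 + 2/8 + 1/8 = 9/8 = 1.125.
Kraft's inequality requires Σ ≤ 1; here Σ = 1.125 > 1, so no such prefix code exists.

1.125; no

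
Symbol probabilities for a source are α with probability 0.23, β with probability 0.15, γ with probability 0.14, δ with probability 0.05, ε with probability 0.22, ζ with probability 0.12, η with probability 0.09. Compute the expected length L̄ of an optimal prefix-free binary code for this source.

2.69 bits/symbol

Repeatedly combine the two least-probable nodes; the expected code length is the sum of the merged weights.
merge 1/20 + 9/100 → 7/50
merge 3/25 + 7/50 → 13/50
merge 7/50 + 3/20 → 29/100
merge 11/50 + 23/100 → 9/20
merge 13/50 + 29/100 → 11/20
merge 9/20 + 11/20 → 1
L = 7/50 + 13/50 + 29/100 + 9/20 + 11/20 + 1 = 269/100 = 2.69 bits/symbol.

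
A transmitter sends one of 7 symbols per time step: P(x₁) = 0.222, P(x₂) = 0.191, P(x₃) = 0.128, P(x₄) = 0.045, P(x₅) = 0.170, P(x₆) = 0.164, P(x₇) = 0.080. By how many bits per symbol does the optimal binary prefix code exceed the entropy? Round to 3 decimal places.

Entropy H = −Σ p log₂ p ≈ 2.6730 bits.
Huffman merges: 9/200+2/25→1/8; 1/8+16/125→253/1000; 41/250+17/100→167/500; 191/1000+111/500→413/1000; 253/1000+167/500→587/1000; 413/1000+587/1000→1. L = 339/125 ≈ 2.7120.
L − H = 2.7120 − 2.6730 = 0.039 bits.

0.039 bits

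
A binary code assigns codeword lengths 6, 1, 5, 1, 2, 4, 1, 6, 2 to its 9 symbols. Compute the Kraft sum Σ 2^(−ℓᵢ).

2.125

With common denominator 2^6 = 64: Σ 2^(−ℓᵢ) = 1/64 + 32/64 + 2/64 + 32/64 + 16/64 + 4/64 + 32/64 + 1/64 + 16/64 = 136/64 = 2.125.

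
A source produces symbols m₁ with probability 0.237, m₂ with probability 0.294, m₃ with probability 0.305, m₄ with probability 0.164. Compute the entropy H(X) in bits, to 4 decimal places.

1.9617 bits

H = −Σ pᵢ log₂ pᵢ.
−0.237·log₂(0.237) = 0.4923
−0.294·log₂(0.294) = 0.5192
−0.305·log₂(0.305) = 0.5225
−0.164·log₂(0.164) = 0.4278
Sum ≈ 1.9617 → 1.9617 bits.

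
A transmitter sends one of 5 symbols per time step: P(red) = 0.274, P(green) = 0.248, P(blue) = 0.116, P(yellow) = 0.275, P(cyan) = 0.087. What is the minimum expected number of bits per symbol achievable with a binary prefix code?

2.203 bits/symbol

Repeatedly combine the two least-probable nodes; the expected code length is the sum of the merged weights.
merge 87/1000 + 29/250 → 203/1000
merge 203/1000 + 31/125 → 451/1000
merge 137/500 + 11/40 → 549/1000
merge 451/1000 + 549/1000 → 1
L = 203/1000 + 451/1000 + 549/1000 + 1 = 2203/1000 = 2.203 bits/symbol.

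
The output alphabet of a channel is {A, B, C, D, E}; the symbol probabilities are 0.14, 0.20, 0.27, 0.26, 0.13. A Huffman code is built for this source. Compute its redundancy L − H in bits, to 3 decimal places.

0.011 bits

Entropy H = −Σ p log₂ p ≈ 2.2594 bits.
Huffman merges: 13/100+7/50→27/100; 1/5+13/50→23/50; 27/100+27/100→27/50; 23/50+27/50→1. L = 227/100 ≈ 2.2700.
L − H = 2.2700 − 2.2594 = 0.011 bits.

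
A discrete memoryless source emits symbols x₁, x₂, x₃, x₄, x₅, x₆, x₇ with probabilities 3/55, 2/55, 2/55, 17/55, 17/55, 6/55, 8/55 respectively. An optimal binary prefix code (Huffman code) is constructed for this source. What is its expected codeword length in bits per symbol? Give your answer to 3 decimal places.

Repeatedly combine the two least-probable nodes; the expected code length is the sum of the merged weights.
merge 2/55 + 2/55 → 4/55
merge 3/55 + 4/55 → 7/55
merge 6/55 + 7/55 → 13/55
merge 8/55 + 13/55 → 21/55
merge 17/55 + 17/55 → 34/55
merge 21/55 + 34/55 → 1
L = 4/55 + 7/55 + 13/55 + 21/55 + 34/55 + 1 = 134/55 ≈ 2.436 bits/symbol.

2.436 bits/symbol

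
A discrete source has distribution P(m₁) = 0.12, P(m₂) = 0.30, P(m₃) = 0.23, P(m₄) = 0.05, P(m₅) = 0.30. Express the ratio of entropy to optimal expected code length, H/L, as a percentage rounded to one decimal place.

97.4%

Entropy H = −Σ p log₂ p ≈ 2.1130 bits.
Huffman merges: 1/20+3/25→17/100; 17/100+23/100→2/5; 3/10+3/10→3/5; 2/5+3/5→1. L = 217/100 ≈ 2.1700.
Efficiency = H/L = 2.1130/2.1700 = 97.4%.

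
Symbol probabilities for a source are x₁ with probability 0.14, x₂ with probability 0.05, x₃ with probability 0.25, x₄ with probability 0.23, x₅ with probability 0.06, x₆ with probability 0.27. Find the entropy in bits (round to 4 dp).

H = −Σ pᵢ log₂ pᵢ.
−0.14·log₂(0.14) = 0.3971
−0.05·log₂(0.05) = 0.2161
−0.25·log₂(0.25) = 0.5000
−0.23·log₂(0.23) = 0.4877
−0.06·log₂(0.06) = 0.2435
−0.27·log₂(0.27) = 0.5100
Sum ≈ 2.3544 → 2.3544 bits.

2.3544 bits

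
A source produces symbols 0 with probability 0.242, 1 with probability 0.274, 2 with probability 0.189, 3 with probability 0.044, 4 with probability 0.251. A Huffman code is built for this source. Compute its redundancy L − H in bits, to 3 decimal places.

0.073 bits

Entropy H = −Σ p log₂ p ≈ 2.1602 bits.
Huffman merges: 11/250+189/1000→233/1000; 233/1000+121/500→19/40; 251/1000+137/500→21/40; 19/40+21/40→1. L = 2233/1000 ≈ 2.2330.
L − H = 2.2330 − 2.1602 = 0.073 bits.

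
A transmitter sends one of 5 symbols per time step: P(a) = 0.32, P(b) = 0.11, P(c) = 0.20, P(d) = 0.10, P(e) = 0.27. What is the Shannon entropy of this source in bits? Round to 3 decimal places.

2.183 bits

H = −Σ pᵢ log₂ pᵢ.
−0.32·log₂(0.32) = 0.5260
−0.11·log₂(0.11) = 0.3503
−0.20·log₂(0.20) = 0.4644
−0.10·log₂(0.10) = 0.3322
−0.27·log₂(0.27) = 0.5100
Sum ≈ 2.1829 → 2.183 bits.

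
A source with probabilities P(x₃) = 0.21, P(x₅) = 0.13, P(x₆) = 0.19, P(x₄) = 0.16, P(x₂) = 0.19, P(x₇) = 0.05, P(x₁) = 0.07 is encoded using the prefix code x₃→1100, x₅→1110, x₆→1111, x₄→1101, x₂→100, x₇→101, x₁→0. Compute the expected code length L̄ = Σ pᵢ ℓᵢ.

L̄ = Σ pᵢ·ℓᵢ = 0.21·4 + 0.13·4 + 0.19·4 + 0.16·4 + 0.19·3 + 0.05·3 + 0.07·1 = 3.55 bits/symbol.

3.55 bits/symbol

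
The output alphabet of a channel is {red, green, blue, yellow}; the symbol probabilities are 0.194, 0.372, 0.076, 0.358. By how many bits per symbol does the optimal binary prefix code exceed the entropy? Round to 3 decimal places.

Entropy H = −Σ p log₂ p ≈ 1.8028 bits.
Huffman merges: 19/250+97/500→27/100; 27/100+179/500→157/250; 93/250+157/250→1. L = 949/500 ≈ 1.8980.
L − H = 1.8980 − 1.8028 = 0.095 bits.

0.095 bits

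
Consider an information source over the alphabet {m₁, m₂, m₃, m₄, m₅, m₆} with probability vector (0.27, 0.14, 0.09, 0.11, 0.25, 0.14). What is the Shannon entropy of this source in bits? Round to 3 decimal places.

H = −Σ pᵢ log₂ pᵢ.
−0.27·log₂(0.27) = 0.5100
−0.14·log₂(0.14) = 0.3971
−0.09·log₂(0.09) = 0.3127
−0.11·log₂(0.11) = 0.3503
−0.25·log₂(0.25) = 0.5000
−0.14·log₂(0.14) = 0.3971
Sum ≈ 2.4672 → 2.467 bits.

2.467 bits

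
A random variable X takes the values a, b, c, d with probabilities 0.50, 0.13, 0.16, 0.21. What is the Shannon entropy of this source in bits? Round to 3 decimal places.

H = −Σ pᵢ log₂ pᵢ.
−0.50·log₂(0.50) = 0.5000
−0.13·log₂(0.13) = 0.3826
−0.16·log₂(0.16) = 0.4230
−0.21·log₂(0.21) = 0.4728
Sum ≈ 1.7785 → 1.778 bits.

1.778 bits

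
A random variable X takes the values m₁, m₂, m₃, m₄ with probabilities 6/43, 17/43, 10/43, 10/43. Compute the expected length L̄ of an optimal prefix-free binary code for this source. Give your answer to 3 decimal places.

Repeatedly combine the two least-probable nodes; the expected code length is the sum of the merged weights.
merge 6/43 + 10/43 → 16/43
merge 10/43 + 16/43 → 26/43
merge 17/43 + 26/43 → 1
L = 16/43 + 26/43 + 1 = 85/43 ≈ 1.977 bits/symbol.

1.977 bits/symbol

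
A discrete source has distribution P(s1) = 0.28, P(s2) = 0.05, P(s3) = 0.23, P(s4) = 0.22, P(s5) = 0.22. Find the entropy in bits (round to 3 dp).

2.179 bits

H = −Σ pᵢ log₂ pᵢ.
−0.28·log₂(0.28) = 0.5142
−0.05·log₂(0.05) = 0.2161
−0.23·log₂(0.23) = 0.4877
−0.22·log₂(0.22) = 0.4806
−0.22·log₂(0.22) = 0.4806
Sum ≈ 2.1791 → 2.179 bits.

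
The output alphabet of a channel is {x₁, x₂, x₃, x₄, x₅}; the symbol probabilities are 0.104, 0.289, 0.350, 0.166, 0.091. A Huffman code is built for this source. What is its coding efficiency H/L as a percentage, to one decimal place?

97.1%

Entropy H = −Σ p log₂ p ≈ 2.1320 bits.
Huffman merges: 91/1000+13/125→39/200; 83/500+39/200→361/1000; 289/1000+7/20→639/1000; 361/1000+639/1000→1. L = 439/200 ≈ 2.1950.
Efficiency = H/L = 2.1320/2.1950 = 97.1%.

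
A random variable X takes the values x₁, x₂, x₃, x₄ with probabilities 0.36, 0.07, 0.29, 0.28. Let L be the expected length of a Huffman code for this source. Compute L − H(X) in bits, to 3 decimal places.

0.159 bits

Entropy H = −Σ p log₂ p ≈ 1.8313 bits.
Huffman merges: 7/100+7/25→7/20; 29/100+7/20→16/25; 9/25+16/25→1. L = 199/100 ≈ 1.9900.
L − H = 1.9900 − 1.8313 = 0.159 bits.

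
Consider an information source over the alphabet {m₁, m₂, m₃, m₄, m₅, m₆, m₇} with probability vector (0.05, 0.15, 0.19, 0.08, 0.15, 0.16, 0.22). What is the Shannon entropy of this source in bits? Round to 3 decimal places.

2.688 bits

H = −Σ pᵢ log₂ pᵢ.
−0.05·log₂(0.05) = 0.2161
−0.15·log₂(0.15) = 0.4105
−0.19·log₂(0.19) = 0.4552
−0.08·log₂(0.08) = 0.2915
−0.15·log₂(0.15) = 0.4105
−0.16·log₂(0.16) = 0.4230
−0.22·log₂(0.22) = 0.4806
Sum ≈ 2.6875 → 2.688 bits.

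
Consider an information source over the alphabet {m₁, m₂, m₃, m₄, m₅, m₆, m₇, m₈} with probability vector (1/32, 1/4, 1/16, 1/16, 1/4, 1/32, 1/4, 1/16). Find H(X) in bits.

Each probability is a power of 1/2, so log₂(1/p) is an integer.
H = Σ p·log₂(1/p) = 1/32·5 + 1/4·2 + 1/16·4 + 1/16·4 + 1/4·2 + 1/32·5 + 1/4·2 + 1/16·4 = 2.5625 bits.

2.5625 bits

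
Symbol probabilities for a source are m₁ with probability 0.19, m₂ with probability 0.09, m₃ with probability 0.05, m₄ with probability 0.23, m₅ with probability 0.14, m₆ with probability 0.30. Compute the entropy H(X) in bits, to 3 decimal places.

H = −Σ pᵢ log₂ pᵢ.
−0.19·log₂(0.19) = 0.4552
−0.09·log₂(0.09) = 0.3127
−0.05·log₂(0.05) = 0.2161
−0.23·log₂(0.23) = 0.4877
−0.14·log₂(0.14) = 0.3971
−0.30·log₂(0.30) = 0.5211
Sum ≈ 2.3898 → 2.390 bits.

2.390 bits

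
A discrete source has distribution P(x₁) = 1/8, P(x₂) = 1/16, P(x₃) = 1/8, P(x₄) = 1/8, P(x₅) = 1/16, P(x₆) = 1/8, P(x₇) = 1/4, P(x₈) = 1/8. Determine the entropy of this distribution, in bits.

2.875 bits

Each probability is a power of 1/2, so log₂(1/p) is an integer.
H = Σ p·log₂(1/p) = 1/8·3 + 1/16·4 + 1/8·3 + 1/8·3 + 1/16·4 + 1/8·3 + 1/4·2 + 1/8·3 = 2.875 bits.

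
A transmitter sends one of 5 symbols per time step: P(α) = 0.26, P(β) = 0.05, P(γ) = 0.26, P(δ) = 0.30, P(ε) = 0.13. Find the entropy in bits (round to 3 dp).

H = −Σ pᵢ log₂ pᵢ.
−0.26·log₂(0.26) = 0.5053
−0.05·log₂(0.05) = 0.2161
−0.26·log₂(0.26) = 0.5053
−0.30·log₂(0.30) = 0.5211
−0.13·log₂(0.13) = 0.3826
Sum ≈ 2.1304 → 2.130 bits.

2.130 bits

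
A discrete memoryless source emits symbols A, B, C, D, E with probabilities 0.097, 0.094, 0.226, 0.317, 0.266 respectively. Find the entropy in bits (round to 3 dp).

H = −Σ pᵢ log₂ pᵢ.
−0.097·log₂(0.097) = 0.3265
−0.094·log₂(0.094) = 0.3207
−0.226·log₂(0.226) = 0.4849
−0.317·log₂(0.317) = 0.5254
−0.266·log₂(0.266) = 0.5082
Sum ≈ 2.1657 → 2.166 bits.

2.166 bits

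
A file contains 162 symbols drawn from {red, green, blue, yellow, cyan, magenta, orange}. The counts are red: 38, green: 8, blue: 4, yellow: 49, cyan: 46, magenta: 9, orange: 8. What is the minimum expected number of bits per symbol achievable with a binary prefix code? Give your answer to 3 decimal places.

Probabilities are the counts divided by 162.
Repeatedly combine the two least-probable nodes; the expected code length is the sum of the merged weights.
merge 2/81 + 4/81 → 2/27
merge 4/81 + 1/18 → 17/162
merge 2/27 + 17/162 → 29/162
merge 29/162 + 19/81 → 67/162
merge 23/81 + 49/162 → 95/162
merge 67/162 + 95/162 → 1
L = 2/27 + 17/162 + 29/162 + 67/162 + 95/162 + 1 = 191/81 ≈ 2.358 bits/symbol.

2.358 bits/symbol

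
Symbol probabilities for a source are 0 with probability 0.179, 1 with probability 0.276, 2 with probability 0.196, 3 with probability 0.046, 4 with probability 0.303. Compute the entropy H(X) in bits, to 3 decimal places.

2.144 bits

H = −Σ pᵢ log₂ pᵢ.
−0.179·log₂(0.179) = 0.4443
−0.276·log₂(0.276) = 0.5126
−0.196·log₂(0.196) = 0.4608
−0.046·log₂(0.046) = 0.2043
−0.303·log₂(0.303) = 0.5220
Sum ≈ 2.1440 → 2.144 bits.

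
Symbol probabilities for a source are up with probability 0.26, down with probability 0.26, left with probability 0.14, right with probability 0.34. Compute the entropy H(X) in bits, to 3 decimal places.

H = −Σ pᵢ log₂ pᵢ.
−0.26·log₂(0.26) = 0.5053
−0.26·log₂(0.26) = 0.5053
−0.14·log₂(0.14) = 0.3971
−0.34·log₂(0.34) = 0.5292
Sum ≈ 1.9369 → 1.937 bits.

1.937 bits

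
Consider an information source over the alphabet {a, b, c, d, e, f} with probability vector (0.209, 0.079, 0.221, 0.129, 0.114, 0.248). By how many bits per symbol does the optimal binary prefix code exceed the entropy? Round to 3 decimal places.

0.035 bits

Entropy H = −Σ p log₂ p ≈ 2.4798 bits.
Huffman merges: 79/1000+57/500→193/1000; 129/1000+193/1000→161/500; 209/1000+221/1000→43/100; 31/125+161/500→57/100; 43/100+57/100→1. L = 503/200 ≈ 2.5150.
L − H = 2.5150 − 2.4798 = 0.035 bits.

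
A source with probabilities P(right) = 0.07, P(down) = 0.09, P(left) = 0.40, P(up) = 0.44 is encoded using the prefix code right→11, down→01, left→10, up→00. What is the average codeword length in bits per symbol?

2 bits/symbol

L̄ = Σ pᵢ·ℓᵢ = 0.07·2 + 0.09·2 + 0.40·2 + 0.44·2 = 2 bits/symbol.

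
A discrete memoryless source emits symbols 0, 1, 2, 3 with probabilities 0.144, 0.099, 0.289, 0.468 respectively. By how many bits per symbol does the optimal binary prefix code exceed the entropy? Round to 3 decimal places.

Entropy H = −Σ p log₂ p ≈ 1.7631 bits.
Huffman merges: 99/1000+18/125→243/1000; 243/1000+289/1000→133/250; 117/250+133/250→1. L = 71/40 ≈ 1.7750.
L − H = 1.7750 − 1.7631 = 0.012 bits.

0.012 bits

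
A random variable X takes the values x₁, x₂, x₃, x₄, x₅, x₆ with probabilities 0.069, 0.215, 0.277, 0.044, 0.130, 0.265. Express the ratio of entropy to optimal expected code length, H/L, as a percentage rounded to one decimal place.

99.5%

Entropy H = −Σ p log₂ p ≈ 2.3446 bits.
Huffman merges: 11/250+69/1000→113/1000; 113/1000+13/100→243/1000; 43/200+243/1000→229/500; 53/200+277/1000→271/500; 229/500+271/500→1. L = 589/250 ≈ 2.3560.
Efficiency = H/L = 2.3446/2.3560 = 99.5%.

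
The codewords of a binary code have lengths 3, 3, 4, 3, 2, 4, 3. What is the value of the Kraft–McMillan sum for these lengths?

0.875

With common denominator 2^4 = 16: Σ 2^(−ℓᵢ) = 2/16 + 2/16 + 1/16 + 2/16 + 4/16 + 1/16 + 2/16 = 14/16 = 0.875.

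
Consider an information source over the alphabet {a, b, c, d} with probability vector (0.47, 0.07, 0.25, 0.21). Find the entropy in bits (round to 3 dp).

H = −Σ pᵢ log₂ pᵢ.
−0.47·log₂(0.47) = 0.5120
−0.07·log₂(0.07) = 0.2686
−0.25·log₂(0.25) = 0.5000
−0.21·log₂(0.21) = 0.4728
Sum ≈ 1.7533 → 1.753 bits.

1.753 bits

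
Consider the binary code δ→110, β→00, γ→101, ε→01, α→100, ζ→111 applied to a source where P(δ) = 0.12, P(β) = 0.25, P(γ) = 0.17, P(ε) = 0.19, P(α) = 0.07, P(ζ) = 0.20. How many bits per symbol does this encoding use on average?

2.56 bits/symbol

L̄ = Σ pᵢ·ℓᵢ = 0.12·3 + 0.25·2 + 0.17·3 + 0.19·2 + 0.07·3 + 0.20·3 = 2.56 bits/symbol.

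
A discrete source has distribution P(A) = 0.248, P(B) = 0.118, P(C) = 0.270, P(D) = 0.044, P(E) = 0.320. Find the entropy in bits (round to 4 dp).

H = −Σ pᵢ log₂ pᵢ.
−0.248·log₂(0.248) = 0.4989
−0.118·log₂(0.118) = 0.3638
−0.270·log₂(0.270) = 0.5100
−0.044·log₂(0.044) = 0.1983
−0.320·log₂(0.320) = 0.5260
Sum ≈ 2.0970 → 2.0970 bits.

2.0970 bits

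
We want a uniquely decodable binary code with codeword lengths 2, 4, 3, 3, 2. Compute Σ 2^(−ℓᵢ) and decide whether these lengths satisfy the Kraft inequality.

With common denominator 2^4 = 16: Σ 2^(−ℓᵢ) = 4/16 + 1/16 + 2/16 + 2/16 + 4/16 = 13/16 = 0.8125.
Kraft's inequality requires Σ ≤ 1; here Σ = 0.8125 ≤ 1, so such a prefix code exists.

0.8125; yes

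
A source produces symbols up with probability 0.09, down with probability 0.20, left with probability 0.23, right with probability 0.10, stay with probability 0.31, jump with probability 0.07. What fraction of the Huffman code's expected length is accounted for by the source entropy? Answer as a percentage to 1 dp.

98.7%

Entropy H = −Σ p log₂ p ≈ 2.3892 bits.
Huffman merges: 7/100+9/100→4/25; 1/10+4/25→13/50; 1/5+23/100→43/100; 13/50+31/100→57/100; 43/100+57/100→1. L = 121/50 ≈ 2.4200.
Efficiency = H/L = 2.3892/2.4200 = 98.7%.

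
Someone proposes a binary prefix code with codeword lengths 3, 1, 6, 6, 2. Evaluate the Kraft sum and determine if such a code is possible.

With common denominator 2^6 = 64: Σ 2^(−ℓᵢ) = 8/64 + 32/64 + 1/64 + 1/64 + 16/64 = 58/64 = 0.90625.
Kraft's inequality requires Σ ≤ 1; here Σ = 0.90625 ≤ 1, so such a prefix code exists.

0.90625; yes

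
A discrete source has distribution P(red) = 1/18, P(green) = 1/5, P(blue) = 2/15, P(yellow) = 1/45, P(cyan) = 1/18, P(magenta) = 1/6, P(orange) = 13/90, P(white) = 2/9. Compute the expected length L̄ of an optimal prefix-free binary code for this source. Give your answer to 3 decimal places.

2.789 bits/symbol

Repeatedly combine the two least-probable nodes; the expected code length is the sum of the merged weights.
merge 1/45 + 1/18 → 7/90
merge 1/18 + 7/90 → 2/15
merge 2/15 + 2/15 → 4/15
merge 13/90 + 1/6 → 14/45
merge 1/5 + 2/9 → 19/45
merge 4/15 + 14/45 → 26/45
merge 19/45 + 26/45 → 1
L = 7/90 + 2/15 + 4/15 + 14/45 + 19/45 + 26/45 + 1 = 251/90 ≈ 2.789 bits/symbol.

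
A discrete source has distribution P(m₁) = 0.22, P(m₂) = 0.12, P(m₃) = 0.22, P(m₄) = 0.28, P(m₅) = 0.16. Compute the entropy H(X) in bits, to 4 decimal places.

2.2655 bits

H = −Σ pᵢ log₂ pᵢ.
−0.22·log₂(0.22) = 0.4806
−0.12·log₂(0.12) = 0.3671
−0.22·log₂(0.22) = 0.4806
−0.28·log₂(0.28) = 0.5142
−0.16·log₂(0.16) = 0.4230
Sum ≈ 2.2655 → 2.2655 bits.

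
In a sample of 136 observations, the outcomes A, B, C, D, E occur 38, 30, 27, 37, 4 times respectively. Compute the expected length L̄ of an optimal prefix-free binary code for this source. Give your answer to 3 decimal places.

2.228 bits/symbol

Probabilities are the counts divided by 136.
Repeatedly combine the two least-probable nodes; the expected code length is the sum of the merged weights.
merge 1/34 + 27/136 → 31/136
merge 15/68 + 31/136 → 61/136
merge 37/136 + 19/68 → 75/136
merge 61/136 + 75/136 → 1
L = 31/136 + 61/136 + 75/136 + 1 = 303/136 ≈ 2.228 bits/symbol.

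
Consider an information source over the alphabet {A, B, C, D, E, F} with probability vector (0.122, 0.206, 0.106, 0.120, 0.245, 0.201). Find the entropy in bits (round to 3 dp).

2.512 bits

H = −Σ pᵢ log₂ pᵢ.
−0.122·log₂(0.122) = 0.3703
−0.206·log₂(0.206) = 0.4695
−0.106·log₂(0.106) = 0.3432
−0.120·log₂(0.120) = 0.3671
−0.245·log₂(0.245) = 0.4971
−0.201·log₂(0.201) = 0.4653
Sum ≈ 2.5125 → 2.512 bits.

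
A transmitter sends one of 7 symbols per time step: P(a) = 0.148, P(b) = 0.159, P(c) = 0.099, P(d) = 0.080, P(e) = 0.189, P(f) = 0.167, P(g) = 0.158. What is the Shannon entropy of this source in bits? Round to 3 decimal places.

H = −Σ pᵢ log₂ pᵢ.
−0.148·log₂(0.148) = 0.4079
−0.159·log₂(0.159) = 0.4218
−0.099·log₂(0.099) = 0.3303
−0.080·log₂(0.080) = 0.2915
−0.189·log₂(0.189) = 0.4543
−0.167·log₂(0.167) = 0.4312
−0.158·log₂(0.158) = 0.4206
Sum ≈ 2.7576 → 2.758 bits.

2.758 bits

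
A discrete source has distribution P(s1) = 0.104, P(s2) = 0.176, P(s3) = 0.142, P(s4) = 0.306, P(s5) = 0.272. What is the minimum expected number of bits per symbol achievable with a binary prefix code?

Repeatedly combine the two least-probable nodes; the expected code length is the sum of the merged weights.
merge 13/125 + 71/500 → 123/500
merge 22/125 + 123/500 → 211/500
merge 34/125 + 153/500 → 289/500
merge 211/500 + 289/500 → 1
L = 123/500 + 211/500 + 289/500 + 1 = 1123/500 = 2.246 bits/symbol.

2.246 bits/symbol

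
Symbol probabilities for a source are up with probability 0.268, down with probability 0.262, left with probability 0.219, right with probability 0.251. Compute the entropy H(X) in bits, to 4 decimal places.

1.9958 bits

H = −Σ pᵢ log₂ pᵢ.
−0.268·log₂(0.268) = 0.5091
−0.262·log₂(0.262) = 0.5063
−0.219·log₂(0.219) = 0.4798
−0.251·log₂(0.251) = 0.5006
Sum ≈ 1.9958 → 1.9958 bits.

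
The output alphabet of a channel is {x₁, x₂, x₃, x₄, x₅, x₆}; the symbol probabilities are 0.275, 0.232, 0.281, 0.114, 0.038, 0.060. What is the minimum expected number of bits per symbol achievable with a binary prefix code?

Repeatedly combine the two least-probable nodes; the expected code length is the sum of the merged weights.
merge 19/500 + 3/50 → 49/500
merge 49/500 + 57/500 → 53/250
merge 53/250 + 29/125 → 111/250
merge 11/40 + 281/1000 → 139/250
merge 111/250 + 139/250 → 1
L = 49/500 + 53/250 + 111/250 + 139/250 + 1 = 231/100 = 2.31 bits/symbol.

2.31 bits/symbol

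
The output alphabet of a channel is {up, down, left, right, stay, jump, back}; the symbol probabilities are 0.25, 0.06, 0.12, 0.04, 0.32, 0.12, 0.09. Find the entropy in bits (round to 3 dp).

2.502 bits

H = −Σ pᵢ log₂ pᵢ.
−0.25·log₂(0.25) = 0.5000
−0.06·log₂(0.06) = 0.2435
−0.12·log₂(0.12) = 0.3671
−0.04·log₂(0.04) = 0.1858
−0.32·log₂(0.32) = 0.5260
−0.12·log₂(0.12) = 0.3671
−0.09·log₂(0.09) = 0.3127
Sum ≈ 2.5021 → 2.502 bits.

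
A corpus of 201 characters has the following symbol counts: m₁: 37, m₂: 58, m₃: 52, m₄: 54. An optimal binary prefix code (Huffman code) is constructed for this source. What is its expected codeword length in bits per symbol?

2 bits/symbol

Probabilities are the counts divided by 201.
Repeatedly combine the two least-probable nodes; the expected code length is the sum of the merged weights.
merge 37/201 + 52/201 → 89/201
merge 18/67 + 58/201 → 112/201
merge 89/201 + 112/201 → 1
L = 89/201 + 112/201 + 1 = 2 bits/symbol.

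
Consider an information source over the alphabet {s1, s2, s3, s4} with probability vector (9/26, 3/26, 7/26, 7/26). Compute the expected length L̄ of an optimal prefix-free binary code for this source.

Repeatedly combine the two least-probable nodes; the expected code length is the sum of the merged weights.
merge 3/26 + 7/26 → 5/13
merge 7/26 + 9/26 → 8/13
merge 5/13 + 8/13 → 1
L = 5/13 + 8/13 + 1 = 2 bits/symbol.

2 bits/symbol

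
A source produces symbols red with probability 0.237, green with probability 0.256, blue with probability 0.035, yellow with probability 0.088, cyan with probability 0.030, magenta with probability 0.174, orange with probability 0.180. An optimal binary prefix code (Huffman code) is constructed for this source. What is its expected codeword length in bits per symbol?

Repeatedly combine the two least-probable nodes; the expected code length is the sum of the merged weights.
merge 3/100 + 7/200 → 13/200
merge 13/200 + 11/125 → 153/1000
merge 153/1000 + 87/500 → 327/1000
merge 9/50 + 237/1000 → 417/1000
merge 32/125 + 327/1000 → 583/1000
merge 417/1000 + 583/1000 → 1
L = 13/200 + 153/1000 + 327/1000 + 417/1000 + 583/1000 + 1 = 509/200 = 2.545 bits/symbol.

2.545 bits/symbol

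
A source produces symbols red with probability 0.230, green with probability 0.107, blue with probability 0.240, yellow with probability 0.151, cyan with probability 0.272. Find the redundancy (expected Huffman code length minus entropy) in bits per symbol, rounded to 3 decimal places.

0.008 bits

Entropy H = −Σ p log₂ p ≈ 2.2495 bits.
Huffman merges: 107/1000+151/1000→129/500; 23/100+6/25→47/100; 129/500+34/125→53/100; 47/100+53/100→1. L = 1129/500 ≈ 2.2580.
L − H = 2.2580 − 2.2495 = 0.008 bits.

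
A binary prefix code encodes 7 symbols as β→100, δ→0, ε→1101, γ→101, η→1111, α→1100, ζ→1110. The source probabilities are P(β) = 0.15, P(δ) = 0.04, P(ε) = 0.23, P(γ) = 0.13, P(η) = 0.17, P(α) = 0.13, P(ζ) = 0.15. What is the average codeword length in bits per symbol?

L̄ = Σ pᵢ·ℓᵢ = 0.15·3 + 0.04·1 + 0.23·4 + 0.13·3 + 0.17·4 + 0.13·4 + 0.15·4 = 3.6 bits/symbol.

3.6 bits/symbol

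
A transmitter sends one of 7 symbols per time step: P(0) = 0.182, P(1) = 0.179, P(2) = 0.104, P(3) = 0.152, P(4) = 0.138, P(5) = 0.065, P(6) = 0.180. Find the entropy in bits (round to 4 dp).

2.7403 bits

H = −Σ pᵢ log₂ pᵢ.
−0.182·log₂(0.182) = 0.4474
−0.179·log₂(0.179) = 0.4443
−0.104·log₂(0.104) = 0.3396
−0.152·log₂(0.152) = 0.4131
−0.138·log₂(0.138) = 0.3943
−0.065·log₂(0.065) = 0.2563
−0.180·log₂(0.180) = 0.4453
Sum ≈ 2.7403 → 2.7403 bits.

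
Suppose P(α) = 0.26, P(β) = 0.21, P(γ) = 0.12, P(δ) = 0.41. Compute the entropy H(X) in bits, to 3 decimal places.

H = −Σ pᵢ log₂ pᵢ.
−0.26·log₂(0.26) = 0.5053
−0.21·log₂(0.21) = 0.4728
−0.12·log₂(0.12) = 0.3671
−0.41·log₂(0.41) = 0.5274
Sum ≈ 1.8726 → 1.873 bits.

1.873 bits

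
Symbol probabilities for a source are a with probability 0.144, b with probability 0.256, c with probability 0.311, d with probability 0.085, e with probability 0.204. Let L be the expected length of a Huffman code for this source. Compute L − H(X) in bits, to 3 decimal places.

Entropy H = −Σ p log₂ p ≈ 2.2000 bits.
Huffman merges: 17/200+18/125→229/1000; 51/250+229/1000→433/1000; 32/125+311/1000→567/1000; 433/1000+567/1000→1. L = 2229/1000 ≈ 2.2290.
L − H = 2.2290 − 2.2000 = 0.029 bits.

0.029 bits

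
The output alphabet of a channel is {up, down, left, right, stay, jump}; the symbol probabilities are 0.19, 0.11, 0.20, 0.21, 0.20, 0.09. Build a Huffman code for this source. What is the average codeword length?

Repeatedly combine the two least-probable nodes; the expected code length is the sum of the merged weights.
merge 9/100 + 11/100 → 1/5
merge 19/100 + 1/5 → 39/100
merge 1/5 + 1/5 → 2/5
merge 21/100 + 39/100 → 3/5
merge 2/5 + 3/5 → 1
L = 1/5 + 39/100 + 2/5 + 3/5 + 1 = 259/100 = 2.59 bits/symbol.

2.59 bits/symbol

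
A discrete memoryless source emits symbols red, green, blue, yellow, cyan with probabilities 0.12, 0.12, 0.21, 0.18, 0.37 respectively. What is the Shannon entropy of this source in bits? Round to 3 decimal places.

H = −Σ pᵢ log₂ pᵢ.
−0.12·log₂(0.12) = 0.3671
−0.12·log₂(0.12) = 0.3671
−0.21·log₂(0.21) = 0.4728
−0.18·log₂(0.18) = 0.4453
−0.37·log₂(0.37) = 0.5307
Sum ≈ 2.1830 → 2.183 bits.

2.183 bits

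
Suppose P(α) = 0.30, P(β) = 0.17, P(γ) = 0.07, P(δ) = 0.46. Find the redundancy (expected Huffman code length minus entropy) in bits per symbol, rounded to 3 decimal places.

Entropy H = −Σ p log₂ p ≈ 1.7396 bits.
Huffman merges: 7/100+17/100→6/25; 6/25+3/10→27/50; 23/50+27/50→1. L = 89/50 ≈ 1.7800.
L − H = 1.7800 − 1.7396 = 0.040 bits.

0.040 bits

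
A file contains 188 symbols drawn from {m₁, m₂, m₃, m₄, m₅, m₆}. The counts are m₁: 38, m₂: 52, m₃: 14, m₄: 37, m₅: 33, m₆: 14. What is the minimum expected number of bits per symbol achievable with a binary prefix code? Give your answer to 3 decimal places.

2.473 bits/symbol

Probabilities are the counts divided by 188.
Repeatedly combine the two least-probable nodes; the expected code length is the sum of the merged weights.
merge 7/94 + 7/94 → 7/47
merge 7/47 + 33/188 → 61/188
merge 37/188 + 19/94 → 75/188
merge 13/47 + 61/188 → 113/188
merge 75/188 + 113/188 → 1
L = 7/47 + 61/188 + 75/188 + 113/188 + 1 = 465/188 ≈ 2.473 bits/symbol.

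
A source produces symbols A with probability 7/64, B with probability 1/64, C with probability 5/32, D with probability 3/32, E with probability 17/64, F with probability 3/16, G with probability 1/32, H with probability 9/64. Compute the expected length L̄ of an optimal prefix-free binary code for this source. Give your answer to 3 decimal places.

Repeatedly combine the two least-probable nodes; the expected code length is the sum of the merged weights.
merge 1/64 + 1/32 → 3/64
merge 3/64 + 3/32 → 9/64
merge 7/64 + 9/64 → 1/4
merge 9/64 + 5/32 → 19/64
merge 3/16 + 1/4 → 7/16
merge 17/64 + 19/64 → 9/16
merge 7/16 + 9/16 → 1
L = 3/64 + 9/64 + 1/4 + 19/64 + 7/16 + 9/16 + 1 = 175/64 ≈ 2.734 bits/symbol.

2.734 bits/symbol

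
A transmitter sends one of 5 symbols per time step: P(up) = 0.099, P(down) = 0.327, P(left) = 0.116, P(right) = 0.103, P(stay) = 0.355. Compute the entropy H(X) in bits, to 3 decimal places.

H = −Σ pᵢ log₂ pᵢ.
−0.099·log₂(0.099) = 0.3303
−0.327·log₂(0.327) = 0.5273
−0.116·log₂(0.116) = 0.3605
−0.103·log₂(0.103) = 0.3378
−0.355·log₂(0.355) = 0.5304
Sum ≈ 2.0863 → 2.086 bits.

2.086 bits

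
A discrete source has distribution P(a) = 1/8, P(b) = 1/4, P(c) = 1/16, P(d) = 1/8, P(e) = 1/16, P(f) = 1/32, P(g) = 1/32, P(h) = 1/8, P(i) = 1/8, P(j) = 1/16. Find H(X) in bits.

Each probability is a power of 1/2, so log₂(1/p) is an integer.
H = Σ p·log₂(1/p) = 1/8·3 + 1/4·2 + 1/16·4 + 1/8·3 + 1/16·4 + 1/32·5 + 1/32·5 + 1/8·3 + 1/8·3 + 1/16·4 = 3.0625 bits.

3.0625 bits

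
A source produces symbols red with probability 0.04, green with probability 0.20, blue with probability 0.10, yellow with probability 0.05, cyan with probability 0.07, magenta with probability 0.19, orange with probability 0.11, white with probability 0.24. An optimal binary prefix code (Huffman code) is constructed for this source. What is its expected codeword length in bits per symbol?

2.81 bits/symbol

Repeatedly combine the two least-probable nodes; the expected code length is the sum of the merged weights.
merge 1/25 + 1/20 → 9/100
merge 7/100 + 9/100 → 4/25
merge 1/10 + 11/100 → 21/100
merge 4/25 + 19/100 → 7/20
merge 1/5 + 21/100 → 41/100
merge 6/25 + 7/20 → 59/100
merge 41/100 + 59/100 → 1
L = 9/100 + 4/25 + 21/100 + 7/20 + 41/100 + 59/100 + 1 = 281/100 = 2.81 bits/symbol.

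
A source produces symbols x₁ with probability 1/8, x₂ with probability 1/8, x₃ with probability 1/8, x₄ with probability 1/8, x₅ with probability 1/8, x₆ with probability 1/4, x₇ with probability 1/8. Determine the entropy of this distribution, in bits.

Each probability is a power of 1/2, so log₂(1/p) is an integer.
H = Σ p·log₂(1/p) = 1/8·3 + 1/8·3 + 1/8·3 + 1/8·3 + 1/8·3 + 1/4·2 + 1/8·3 = 2.75 bits.

2.75 bits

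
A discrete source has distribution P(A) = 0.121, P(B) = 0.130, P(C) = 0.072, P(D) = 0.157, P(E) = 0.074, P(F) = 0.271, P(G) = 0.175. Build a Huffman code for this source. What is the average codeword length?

Repeatedly combine the two least-probable nodes; the expected code length is the sum of the merged weights.
merge 9/125 + 37/500 → 73/500
merge 121/1000 + 13/100 → 251/1000
merge 73/500 + 157/1000 → 303/1000
merge 7/40 + 251/1000 → 213/500
merge 271/1000 + 303/1000 → 287/500
merge 213/500 + 287/500 → 1
L = 73/500 + 251/1000 + 303/1000 + 213/500 + 287/500 + 1 = 27/10 = 2.7 bits/symbol.

2.7 bits/symbol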